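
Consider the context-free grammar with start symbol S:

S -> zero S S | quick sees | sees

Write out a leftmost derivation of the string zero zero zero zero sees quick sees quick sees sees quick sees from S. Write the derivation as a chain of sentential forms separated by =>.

S => zero S S   [S -> zero S S]
zero S S => zero zero S S S   [S -> zero S S]
zero zero S S S => zero zero zero S S S S   [S -> zero S S]
zero zero zero S S S S => zero zero zero zero S S S S S   [S -> zero S S]
zero zero zero zero S S S S S => zero zero zero zero sees S S S S   [S -> sees]
zero zero zero zero sees S S S S => zero zero zero zero sees quick sees S S S   [S -> quick sees]
zero zero zero zero sees quick sees S S S => zero zero zero zero sees quick sees quick sees S S   [S -> quick sees]
zero zero zero zero sees quick sees quick sees S S => zero zero zero zero sees quick sees quick sees sees S   [S -> sees]
zero zero zero zero sees quick sees quick sees sees S => zero zero zero zero sees quick sees quick sees sees quick sees   [S -> quick sees]

S => zero S S => zero zero S S S => zero zero zero S S S S => zero zero zero zero S S S S S => zero zero zero zero sees S S S S => zero zero zero zero sees quick sees S S S => zero zero zero zero sees quick sees quick sees S S => zero zero zero zero sees quick sees quick sees sees S => zero zero zero zero sees quick sees quick sees sees quick sees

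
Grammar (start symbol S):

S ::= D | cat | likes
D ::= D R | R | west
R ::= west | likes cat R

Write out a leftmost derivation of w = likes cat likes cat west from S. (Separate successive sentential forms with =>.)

S => D => R => likes cat R => likes cat likes cat R => likes cat likes cat west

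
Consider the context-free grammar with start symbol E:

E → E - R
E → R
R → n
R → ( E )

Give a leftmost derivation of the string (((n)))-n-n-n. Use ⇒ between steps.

E⇒E-R⇒E-R-R⇒E-R-R-R⇒R-R-R-R⇒(E)-R-R-R⇒(R)-R-R-R⇒((E))-R-R-R⇒((R))-R-R-R⇒(((E)))-R-R-R⇒(((R)))-R-R-R⇒(((n)))-R-R-R⇒(((n)))-n-R-R⇒(((n)))-n-n-R⇒(((n)))-n-n-n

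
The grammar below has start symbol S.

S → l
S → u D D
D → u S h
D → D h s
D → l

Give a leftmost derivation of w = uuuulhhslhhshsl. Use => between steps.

S => uDD   [S → u D D]
uDD => uDhsD   [D → D h s]
uDhsD => uDhshsD   [D → D h s]
uDhshsD => uuShhshsD   [D → u S h]
uuShhshsD => uuuDDhhshsD   [S → u D D]
uuuDDhhshsD => uuuDhsDhhshsD   [D → D h s]
uuuDhsDhhshsD => uuuuShhsDhhshsD   [D → u S h]
uuuuShhsDhhshsD => uuuulhhsDhhshsD   [S → l]
uuuulhhsDhhshsD => uuuulhhslhhshsD   [D → l]
uuuulhhslhhshsD => uuuulhhslhhshsl   [D → l]

S => uDD => uDhsD => uDhshsD => uuShhshsD => uuuDDhhshsD => uuuDhsDhhshsD => uuuuShhsDhhshsD => uuuulhhsDhhshsD => uuuulhhslhhshsD => uuuulhhslhhshsl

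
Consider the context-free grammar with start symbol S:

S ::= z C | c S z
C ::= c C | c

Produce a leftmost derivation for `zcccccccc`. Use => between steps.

S=>zC=>zcC=>zccC=>zcccC=>zccccC=>zcccccC=>zccccccC=>zcccccccC=>zcccccccc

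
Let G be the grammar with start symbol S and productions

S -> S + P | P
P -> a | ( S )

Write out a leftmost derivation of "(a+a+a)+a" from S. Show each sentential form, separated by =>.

S => S+P => P+P => (S)+P => (S+P)+P => (S+P+P)+P => (P+P+P)+P => (a+P+P)+P => (a+a+P)+P => (a+a+a)+P => (a+a+a)+a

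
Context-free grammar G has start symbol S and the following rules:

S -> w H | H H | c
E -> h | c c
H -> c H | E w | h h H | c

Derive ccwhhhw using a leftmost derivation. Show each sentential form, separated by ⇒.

S ⇒ HH   [S -> H H]
HH ⇒ EwH   [H -> E w]
EwH ⇒ ccwH   [E -> c c]
ccwH ⇒ ccwhhH   [H -> h h H]
ccwhhH ⇒ ccwhhEw   [H -> E w]
ccwhhEw ⇒ ccwhhhw   [E -> h]

S⇒HH⇒EwH⇒ccwH⇒ccwhhH⇒ccwhhEw⇒ccwhhhw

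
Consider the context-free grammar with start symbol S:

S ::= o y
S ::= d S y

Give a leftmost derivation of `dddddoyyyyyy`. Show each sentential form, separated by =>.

S => dSy => ddSyy => dddSyyy => ddddSyyyy => dddddSyyyyy => dddddoyyyyyy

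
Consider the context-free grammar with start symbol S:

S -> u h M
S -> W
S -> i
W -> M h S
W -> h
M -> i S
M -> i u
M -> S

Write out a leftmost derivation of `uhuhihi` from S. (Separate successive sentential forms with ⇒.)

S⇒uhM⇒uhS⇒uhW⇒uhMhS⇒uhShS⇒uhuhMhS⇒uhuhShS⇒uhuhihS⇒uhuhihi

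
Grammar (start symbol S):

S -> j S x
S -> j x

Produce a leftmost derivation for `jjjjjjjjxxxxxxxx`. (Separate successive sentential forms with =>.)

S => jSx => jjSxx => jjjSxxx => jjjjSxxxx => jjjjjSxxxxx => jjjjjjSxxxxxx => jjjjjjjSxxxxxxx => jjjjjjjjxxxxxxxx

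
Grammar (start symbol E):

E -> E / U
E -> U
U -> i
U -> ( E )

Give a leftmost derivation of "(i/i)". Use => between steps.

E=>U=>(E)=>(E/U)=>(U/U)=>(i/U)=>(i/i)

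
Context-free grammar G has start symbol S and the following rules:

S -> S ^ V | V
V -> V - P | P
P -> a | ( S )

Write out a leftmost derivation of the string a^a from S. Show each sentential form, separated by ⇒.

S ⇒ S^V   [S -> S ^ V]
S^V ⇒ V^V   [S -> V]
V^V ⇒ P^V   [V -> P]
P^V ⇒ a^V   [P -> a]
a^V ⇒ a^P   [V -> P]
a^P ⇒ a^a   [P -> a]

S⇒S^V⇒V^V⇒P^V⇒a^V⇒a^P⇒a^a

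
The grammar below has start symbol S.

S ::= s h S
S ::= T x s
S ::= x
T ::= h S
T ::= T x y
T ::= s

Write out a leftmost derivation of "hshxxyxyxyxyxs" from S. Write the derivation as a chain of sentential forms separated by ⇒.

S ⇒ Txs ⇒ Txyxs ⇒ Txyxyxs ⇒ Txyxyxyxs ⇒ Txyxyxyxyxs ⇒ hSxyxyxyxyxs ⇒ hshSxyxyxyxyxs ⇒ hshxxyxyxyxyxs

S ⇒ Txs   [S ::= T x s]
Txs ⇒ Txyxs   [T ::= T x y]
Txyxs ⇒ Txyxyxs   [T ::= T x y]
Txyxyxs ⇒ Txyxyxyxs   [T ::= T x y]
Txyxyxyxs ⇒ Txyxyxyxyxs   [T ::= T x y]
Txyxyxyxyxs ⇒ hSxyxyxyxyxs   [T ::= h S]
hSxyxyxyxyxs ⇒ hshSxyxyxyxyxs   [S ::= s h S]
hshSxyxyxyxyxs ⇒ hshxxyxyxyxyxs   [S ::= x]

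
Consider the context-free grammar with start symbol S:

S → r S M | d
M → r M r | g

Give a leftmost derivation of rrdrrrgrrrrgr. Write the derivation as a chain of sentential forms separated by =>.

S=>rSM=>rrSMM=>rrdMM=>rrdrMrM=>rrdrrMrrM=>rrdrrrMrrrM=>rrdrrrgrrrM=>rrdrrrgrrrrMr=>rrdrrrgrrrrgr

S => rSM   [S → r S M]
rSM => rrSMM   [S → r S M]
rrSMM => rrdMM   [S → d]
rrdMM => rrdrMrM   [M → r M r]
rrdrMrM => rrdrrMrrM   [M → r M r]
rrdrrMrrM => rrdrrrMrrrM   [M → r M r]
rrdrrrMrrrM => rrdrrrgrrrM   [M → g]
rrdrrrgrrrM => rrdrrrgrrrrMr   [M → r M r]
rrdrrrgrrrrMr => rrdrrrgrrrrgr   [M → g]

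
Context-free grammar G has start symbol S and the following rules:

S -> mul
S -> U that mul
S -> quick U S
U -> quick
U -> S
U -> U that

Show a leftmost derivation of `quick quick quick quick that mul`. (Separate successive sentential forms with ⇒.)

S ⇒ quick U S   [S -> quick U S]
quick U S ⇒ quick quick S   [U -> quick]
quick quick S ⇒ quick quick quick U S   [S -> quick U S]
quick quick quick U S ⇒ quick quick quick U that S   [U -> U that]
quick quick quick U that S ⇒ quick quick quick quick that S   [U -> quick]
quick quick quick quick that S ⇒ quick quick quick quick that mul   [S -> mul]

S ⇒ quick U S ⇒ quick quick S ⇒ quick quick quick U S ⇒ quick quick quick U that S ⇒ quick quick quick quick that S ⇒ quick quick quick quick that mul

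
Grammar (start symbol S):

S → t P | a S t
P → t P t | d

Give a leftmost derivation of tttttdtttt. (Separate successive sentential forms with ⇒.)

S ⇒ tP   [S → t P]
tP ⇒ ttPt   [P → t P t]
ttPt ⇒ tttPtt   [P → t P t]
tttPtt ⇒ ttttPttt   [P → t P t]
ttttPttt ⇒ tttttPtttt   [P → t P t]
tttttPtttt ⇒ tttttdtttt   [P → d]

S⇒tP⇒ttPt⇒tttPtt⇒ttttPttt⇒tttttPtttt⇒tttttdtttt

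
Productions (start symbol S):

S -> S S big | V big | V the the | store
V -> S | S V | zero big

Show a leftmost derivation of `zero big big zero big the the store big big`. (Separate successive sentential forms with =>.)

S => V big   [S -> V big]
V big => S V big   [V -> S V]
S V big => V big V big   [S -> V big]
V big V big => zero big big V big   [V -> zero big]
zero big big V big => zero big big S big   [V -> S]
zero big big S big => zero big big S S big big   [S -> S S big]
zero big big S S big big => zero big big V the the S big big   [S -> V the the]
zero big big V the the S big big => zero big big zero big the the S big big   [V -> zero big]
zero big big zero big the the S big big => zero big big zero big the the store big big   [S -> store]

S => V big => S V big => V big V big => zero big big V big => zero big big S big => zero big big S S big big => zero big big V the the S big big => zero big big zero big the the S big big => zero big big zero big the the store big big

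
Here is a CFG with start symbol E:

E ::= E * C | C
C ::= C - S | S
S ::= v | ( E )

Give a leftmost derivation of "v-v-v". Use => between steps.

E => C   [E ::= C]
C => C-S   [C ::= C - S]
C-S => C-S-S   [C ::= C - S]
C-S-S => S-S-S   [C ::= S]
S-S-S => v-S-S   [S ::= v]
v-S-S => v-v-S   [S ::= v]
v-v-S => v-v-v   [S ::= v]

E=>C=>C-S=>C-S-S=>S-S-S=>v-S-S=>v-v-S=>v-v-v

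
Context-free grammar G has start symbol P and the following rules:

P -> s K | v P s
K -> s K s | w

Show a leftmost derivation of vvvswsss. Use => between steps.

P => vPs => vvPss => vvvPsss => vvvsKsss => vvvswsss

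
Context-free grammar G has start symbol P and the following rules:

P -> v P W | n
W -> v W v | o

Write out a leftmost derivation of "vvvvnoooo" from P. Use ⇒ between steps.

P⇒vPW⇒vvPWW⇒vvvPWWW⇒vvvvPWWWW⇒vvvvnWWWW⇒vvvvnoWWW⇒vvvvnooWW⇒vvvvnoooW⇒vvvvnoooo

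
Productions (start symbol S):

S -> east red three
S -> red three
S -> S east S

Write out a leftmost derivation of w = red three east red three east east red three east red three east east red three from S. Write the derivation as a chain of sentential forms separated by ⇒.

S ⇒ S east S ⇒ S east S east S ⇒ S east S east S east S ⇒ red three east S east S east S ⇒ red three east red three east S east S ⇒ red three east red three east east red three east S ⇒ red three east red three east east red three east S east S ⇒ red three east red three east east red three east red three east S ⇒ red three east red three east east red three east red three east east red three

S ⇒ S east S   [S -> S east S]
S east S ⇒ S east S east S   [S -> S east S]
S east S east S ⇒ S east S east S east S   [S -> S east S]
S east S east S east S ⇒ red three east S east S east S   [S -> red three]
red three east S east S east S ⇒ red three east red three east S east S   [S -> red three]
red three east red three east S east S ⇒ red three east red three east east red three east S   [S -> east red three]
red three east red three east east red three east S ⇒ red three east red three east east red three east S east S   [S -> S east S]
red three east red three east east red three east S east S ⇒ red three east red three east east red three east red three east S   [S -> red three]
red three east red three east east red three east red three east S ⇒ red three east red three east east red three east red three east east red three   [S -> east red three]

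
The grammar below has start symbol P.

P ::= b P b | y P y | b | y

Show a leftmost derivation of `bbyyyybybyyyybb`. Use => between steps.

P => bPb => bbPbb => bbyPybb => bbyyPyybb => bbyyyPyyybb => bbyyyyPyyyybb => bbyyyybPbyyyybb => bbyyyybybyyyybb

P => bPb   [P ::= b P b]
bPb => bbPbb   [P ::= b P b]
bbPbb => bbyPybb   [P ::= y P y]
bbyPybb => bbyyPyybb   [P ::= y P y]
bbyyPyybb => bbyyyPyyybb   [P ::= y P y]
bbyyyPyyybb => bbyyyyPyyyybb   [P ::= y P y]
bbyyyyPyyyybb => bbyyyybPbyyyybb   [P ::= b P b]
bbyyyybPbyyyybb => bbyyyybybyyyybb   [P ::= y]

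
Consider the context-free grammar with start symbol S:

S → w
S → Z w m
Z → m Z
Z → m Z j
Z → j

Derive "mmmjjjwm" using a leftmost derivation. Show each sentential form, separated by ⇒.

S ⇒ Zwm ⇒ mZjwm ⇒ mmZjwm ⇒ mmmZjjwm ⇒ mmmjjjwm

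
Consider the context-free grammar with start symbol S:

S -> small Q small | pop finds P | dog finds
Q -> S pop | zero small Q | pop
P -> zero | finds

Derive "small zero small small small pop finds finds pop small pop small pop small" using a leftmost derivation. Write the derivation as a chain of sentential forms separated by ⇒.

S ⇒ small Q small   [S -> small Q small]
small Q small ⇒ small zero small Q small   [Q -> zero small Q]
small zero small Q small ⇒ small zero small S pop small   [Q -> S pop]
small zero small S pop small ⇒ small zero small small Q small pop small   [S -> small Q small]
small zero small small Q small pop small ⇒ small zero small small S pop small pop small   [Q -> S pop]
small zero small small S pop small pop small ⇒ small zero small small small Q small pop small pop small   [S -> small Q small]
small zero small small small Q small pop small pop small ⇒ small zero small small small S pop small pop small pop small   [Q -> S pop]
small zero small small small S pop small pop small pop small ⇒ small zero small small small pop finds P pop small pop small pop small   [S -> pop finds P]
small zero small small small pop finds P pop small pop small pop small ⇒ small zero small small small pop finds finds pop small pop small pop small   [P -> finds]

S ⇒ small Q small ⇒ small zero small Q small ⇒ small zero small S pop small ⇒ small zero small small Q small pop small ⇒ small zero small small S pop small pop small ⇒ small zero small small small Q small pop small pop small ⇒ small zero small small small S pop small pop small pop small ⇒ small zero small small small pop finds P pop small pop small pop small ⇒ small zero small small small pop finds finds pop small pop small pop small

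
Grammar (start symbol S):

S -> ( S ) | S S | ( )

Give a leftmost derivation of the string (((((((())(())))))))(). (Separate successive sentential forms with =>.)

S=>SS=>(S)S=>((S))S=>(((S)))S=>((((S))))S=>(((((S)))))S=>((((((S))))))S=>((((((SS))))))S=>(((((((S)S))))))S=>(((((((())S))))))S=>(((((((())(S)))))))S=>(((((((())(())))))))S=>(((((((())(())))))))()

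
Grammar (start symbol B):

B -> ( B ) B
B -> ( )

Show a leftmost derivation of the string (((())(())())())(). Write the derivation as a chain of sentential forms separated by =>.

B => (B)B   [B -> ( B ) B]
(B)B => ((B)B)B   [B -> ( B ) B]
((B)B)B => (((B)B)B)B   [B -> ( B ) B]
(((B)B)B)B => (((())B)B)B   [B -> ( )]
(((())B)B)B => (((())(B)B)B)B   [B -> ( B ) B]
(((())(B)B)B)B => (((())(())B)B)B   [B -> ( )]
(((())(())B)B)B => (((())(())())B)B   [B -> ( )]
(((())(())())B)B => (((())(())())())B   [B -> ( )]
(((())(())())())B => (((())(())())())()   [B -> ( )]

B=>(B)B=>((B)B)B=>(((B)B)B)B=>(((())B)B)B=>(((())(B)B)B)B=>(((())(())B)B)B=>(((())(())())B)B=>(((())(())())())B=>(((())(())())())()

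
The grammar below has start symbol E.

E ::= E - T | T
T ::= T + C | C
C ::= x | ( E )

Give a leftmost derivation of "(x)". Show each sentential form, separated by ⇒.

E ⇒ T ⇒ C ⇒ (E) ⇒ (T) ⇒ (C) ⇒ (x)

E ⇒ T   [E ::= T]
T ⇒ C   [T ::= C]
C ⇒ (E)   [C ::= ( E )]
(E) ⇒ (T)   [E ::= T]
(T) ⇒ (C)   [T ::= C]
(C) ⇒ (x)   [C ::= x]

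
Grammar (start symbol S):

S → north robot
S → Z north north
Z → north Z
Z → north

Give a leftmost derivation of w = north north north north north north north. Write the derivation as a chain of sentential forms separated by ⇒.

S ⇒ Z north north ⇒ north Z north north ⇒ north north Z north north ⇒ north north north Z north north ⇒ north north north north Z north north ⇒ north north north north north north north

S ⇒ Z north north   [S → Z north north]
Z north north ⇒ north Z north north   [Z → north Z]
north Z north north ⇒ north north Z north north   [Z → north Z]
north north Z north north ⇒ north north north Z north north   [Z → north Z]
north north north Z north north ⇒ north north north north Z north north   [Z → north Z]
north north north north Z north north ⇒ north north north north north north north   [Z → north]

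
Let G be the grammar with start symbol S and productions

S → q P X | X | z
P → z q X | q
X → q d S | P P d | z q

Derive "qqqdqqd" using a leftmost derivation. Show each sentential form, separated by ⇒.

S ⇒ qPX ⇒ qqX ⇒ qqqdS ⇒ qqqdX ⇒ qqqdPPd ⇒ qqqdqPd ⇒ qqqdqqd

S ⇒ qPX   [S → q P X]
qPX ⇒ qqX   [P → q]
qqX ⇒ qqqdS   [X → q d S]
qqqdS ⇒ qqqdX   [S → X]
qqqdX ⇒ qqqdPPd   [X → P P d]
qqqdPPd ⇒ qqqdqPd   [P → q]
qqqdqPd ⇒ qqqdqqd   [P → q]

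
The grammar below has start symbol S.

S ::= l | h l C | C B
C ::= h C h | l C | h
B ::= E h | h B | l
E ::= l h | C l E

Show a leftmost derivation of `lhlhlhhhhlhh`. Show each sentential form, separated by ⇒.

S ⇒ CB ⇒ lCB ⇒ lhChB ⇒ lhlChB ⇒ lhlhChhB ⇒ lhlhlChhB ⇒ lhlhlhhhB ⇒ lhlhlhhhhB ⇒ lhlhlhhhhEh ⇒ lhlhlhhhhlhh

S ⇒ CB   [S ::= C B]
CB ⇒ lCB   [C ::= l C]
lCB ⇒ lhChB   [C ::= h C h]
lhChB ⇒ lhlChB   [C ::= l C]
lhlChB ⇒ lhlhChhB   [C ::= h C h]
lhlhChhB ⇒ lhlhlChhB   [C ::= l C]
lhlhlChhB ⇒ lhlhlhhhB   [C ::= h]
lhlhlhhhB ⇒ lhlhlhhhhB   [B ::= h B]
lhlhlhhhhB ⇒ lhlhlhhhhEh   [B ::= E h]
lhlhlhhhhEh ⇒ lhlhlhhhhlhh   [E ::= l h]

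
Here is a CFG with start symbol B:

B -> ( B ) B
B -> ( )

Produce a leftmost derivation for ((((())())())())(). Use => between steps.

B=>(B)B=>((B)B)B=>(((B)B)B)B=>((((B)B)B)B)B=>((((())B)B)B)B=>((((())())B)B)B=>((((())())())B)B=>((((())())())())B=>((((())())())())()

B => (B)B   [B -> ( B ) B]
(B)B => ((B)B)B   [B -> ( B ) B]
((B)B)B => (((B)B)B)B   [B -> ( B ) B]
(((B)B)B)B => ((((B)B)B)B)B   [B -> ( B ) B]
((((B)B)B)B)B => ((((())B)B)B)B   [B -> ( )]
((((())B)B)B)B => ((((())())B)B)B   [B -> ( )]
((((())())B)B)B => ((((())())())B)B   [B -> ( )]
((((())())())B)B => ((((())())())())B   [B -> ( )]
((((())())())())B => ((((())())())())()   [B -> ( )]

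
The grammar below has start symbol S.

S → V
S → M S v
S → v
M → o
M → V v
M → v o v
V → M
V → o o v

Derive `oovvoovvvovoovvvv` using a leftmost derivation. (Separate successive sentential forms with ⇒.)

S ⇒ MSv   [S → M S v]
MSv ⇒ VvSv   [M → V v]
VvSv ⇒ oovvSv   [V → o o v]
oovvSv ⇒ oovvMSvv   [S → M S v]
oovvMSvv ⇒ oovvVvSvv   [M → V v]
oovvVvSvv ⇒ oovvoovvSvv   [V → o o v]
oovvoovvSvv ⇒ oovvoovvMSvvv   [S → M S v]
oovvoovvMSvvv ⇒ oovvoovvvovSvvv   [M → v o v]
oovvoovvvovSvvv ⇒ oovvoovvvovVvvv   [S → V]
oovvoovvvovVvvv ⇒ oovvoovvvovoovvvv   [V → o o v]

S⇒MSv⇒VvSv⇒oovvSv⇒oovvMSvv⇒oovvVvSvv⇒oovvoovvSvv⇒oovvoovvMSvvv⇒oovvoovvvovSvvv⇒oovvoovvvovVvvv⇒oovvoovvvovoovvvv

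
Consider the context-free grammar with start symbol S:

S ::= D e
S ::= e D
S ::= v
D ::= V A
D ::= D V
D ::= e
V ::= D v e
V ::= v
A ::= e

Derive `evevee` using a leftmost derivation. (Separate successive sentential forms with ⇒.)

S ⇒ eD   [S ::= e D]
eD ⇒ eVA   [D ::= V A]
eVA ⇒ eDveA   [V ::= D v e]
eDveA ⇒ eVAveA   [D ::= V A]
eVAveA ⇒ evAveA   [V ::= v]
evAveA ⇒ eveveA   [A ::= e]
eveveA ⇒ evevee   [A ::= e]

S ⇒ eD ⇒ eVA ⇒ eDveA ⇒ eVAveA ⇒ evAveA ⇒ eveveA ⇒ evevee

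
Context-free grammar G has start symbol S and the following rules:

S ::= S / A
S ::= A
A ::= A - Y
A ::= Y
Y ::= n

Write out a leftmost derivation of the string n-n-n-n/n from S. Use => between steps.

S => S/A   [S ::= S / A]
S/A => A/A   [S ::= A]
A/A => A-Y/A   [A ::= A - Y]
A-Y/A => A-Y-Y/A   [A ::= A - Y]
A-Y-Y/A => A-Y-Y-Y/A   [A ::= A - Y]
A-Y-Y-Y/A => Y-Y-Y-Y/A   [A ::= Y]
Y-Y-Y-Y/A => n-Y-Y-Y/A   [Y ::= n]
n-Y-Y-Y/A => n-n-Y-Y/A   [Y ::= n]
n-n-Y-Y/A => n-n-n-Y/A   [Y ::= n]
n-n-n-Y/A => n-n-n-n/A   [Y ::= n]
n-n-n-n/A => n-n-n-n/Y   [A ::= Y]
n-n-n-n/Y => n-n-n-n/n   [Y ::= n]

S => S/A => A/A => A-Y/A => A-Y-Y/A => A-Y-Y-Y/A => Y-Y-Y-Y/A => n-Y-Y-Y/A => n-n-Y-Y/A => n-n-n-Y/A => n-n-n-n/A => n-n-n-n/Y => n-n-n-n/n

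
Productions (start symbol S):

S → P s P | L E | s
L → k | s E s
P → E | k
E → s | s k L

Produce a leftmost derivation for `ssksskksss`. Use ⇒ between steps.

S ⇒ LE ⇒ sEsE ⇒ sskLsE ⇒ ssksEssE ⇒ ssksskLssE ⇒ ssksskkssE ⇒ ssksskksss

S ⇒ LE   [S → L E]
LE ⇒ sEsE   [L → s E s]
sEsE ⇒ sskLsE   [E → s k L]
sskLsE ⇒ ssksEssE   [L → s E s]
ssksEssE ⇒ ssksskLssE   [E → s k L]
ssksskLssE ⇒ ssksskkssE   [L → k]
ssksskkssE ⇒ ssksskksss   [E → s]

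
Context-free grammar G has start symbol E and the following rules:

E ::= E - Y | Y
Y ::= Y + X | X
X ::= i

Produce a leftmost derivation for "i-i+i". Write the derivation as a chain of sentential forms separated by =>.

E => E-Y => Y-Y => X-Y => i-Y => i-Y+X => i-X+X => i-i+X => i-i+i

E => E-Y   [E ::= E - Y]
E-Y => Y-Y   [E ::= Y]
Y-Y => X-Y   [Y ::= X]
X-Y => i-Y   [X ::= i]
i-Y => i-Y+X   [Y ::= Y + X]
i-Y+X => i-X+X   [Y ::= X]
i-X+X => i-i+X   [X ::= i]
i-i+X => i-i+i   [X ::= i]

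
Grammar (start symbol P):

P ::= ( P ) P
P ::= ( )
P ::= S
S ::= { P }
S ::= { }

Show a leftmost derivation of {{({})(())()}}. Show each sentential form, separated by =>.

P => S   [P ::= S]
S => {P}   [S ::= { P }]
{P} => {S}   [P ::= S]
{S} => {{P}}   [S ::= { P }]
{{P}} => {{(P)P}}   [P ::= ( P ) P]
{{(P)P}} => {{(S)P}}   [P ::= S]
{{(S)P}} => {{({})P}}   [S ::= { }]
{{({})P}} => {{({})(P)P}}   [P ::= ( P ) P]
{{({})(P)P}} => {{({})(())P}}   [P ::= ( )]
{{({})(())P}} => {{({})(())()}}   [P ::= ( )]

P=>S=>{P}=>{S}=>{{P}}=>{{(P)P}}=>{{(S)P}}=>{{({})P}}=>{{({})(P)P}}=>{{({})(())P}}=>{{({})(())()}}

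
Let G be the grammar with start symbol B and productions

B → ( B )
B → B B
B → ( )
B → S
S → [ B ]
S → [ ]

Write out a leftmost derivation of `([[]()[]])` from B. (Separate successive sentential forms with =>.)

B => (B) => (S) => ([B]) => ([BB]) => ([BBB]) => ([SBB]) => ([[]BB]) => ([[]()B]) => ([[]()S]) => ([[]()[]])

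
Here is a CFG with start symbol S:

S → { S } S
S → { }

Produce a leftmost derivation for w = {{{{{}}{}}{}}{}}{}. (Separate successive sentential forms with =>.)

S => {S}S   [S → { S } S]
{S}S => {{S}S}S   [S → { S } S]
{{S}S}S => {{{S}S}S}S   [S → { S } S]
{{{S}S}S}S => {{{{S}S}S}S}S   [S → { S } S]
{{{{S}S}S}S}S => {{{{{}}S}S}S}S   [S → { }]
{{{{{}}S}S}S}S => {{{{{}}{}}S}S}S   [S → { }]
{{{{{}}{}}S}S}S => {{{{{}}{}}{}}S}S   [S → { }]
{{{{{}}{}}{}}S}S => {{{{{}}{}}{}}{}}S   [S → { }]
{{{{{}}{}}{}}{}}S => {{{{{}}{}}{}}{}}{}   [S → { }]

S=>{S}S=>{{S}S}S=>{{{S}S}S}S=>{{{{S}S}S}S}S=>{{{{{}}S}S}S}S=>{{{{{}}{}}S}S}S=>{{{{{}}{}}{}}S}S=>{{{{{}}{}}{}}{}}S=>{{{{{}}{}}{}}{}}{}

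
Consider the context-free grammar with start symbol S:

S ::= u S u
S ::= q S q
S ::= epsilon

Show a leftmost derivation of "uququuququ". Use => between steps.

S=>uSu=>uqSqu=>uquSuqu=>uquqSququ=>uququSuququ=>uququuququ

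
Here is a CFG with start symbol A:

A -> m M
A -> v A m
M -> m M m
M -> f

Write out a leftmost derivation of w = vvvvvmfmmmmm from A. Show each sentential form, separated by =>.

A=>vAm=>vvAmm=>vvvAmmm=>vvvvAmmmm=>vvvvvAmmmmm=>vvvvvmMmmmmm=>vvvvvmfmmmmm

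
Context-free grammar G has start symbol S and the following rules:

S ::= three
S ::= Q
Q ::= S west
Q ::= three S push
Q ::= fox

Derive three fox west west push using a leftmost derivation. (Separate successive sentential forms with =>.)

S => Q   [S ::= Q]
Q => three S push   [Q ::= three S push]
three S push => three Q push   [S ::= Q]
three Q push => three S west push   [Q ::= S west]
three S west push => three Q west push   [S ::= Q]
three Q west push => three S west west push   [Q ::= S west]
three S west west push => three Q west west push   [S ::= Q]
three Q west west push => three fox west west push   [Q ::= fox]

S => Q => three S push => three Q push => three S west push => three Q west push => three S west west push => three Q west west push => three fox west west push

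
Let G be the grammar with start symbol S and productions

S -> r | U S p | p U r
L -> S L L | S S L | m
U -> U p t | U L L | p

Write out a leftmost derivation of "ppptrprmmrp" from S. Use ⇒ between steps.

S ⇒ USp ⇒ ULLSp ⇒ pLLSp ⇒ pSSLLSp ⇒ pUSpSLLSp ⇒ pUptSpSLLSp ⇒ ppptSpSLLSp ⇒ ppptrpSLLSp ⇒ ppptrprLLSp ⇒ ppptrprmLSp ⇒ ppptrprmmSp ⇒ ppptrprmmrp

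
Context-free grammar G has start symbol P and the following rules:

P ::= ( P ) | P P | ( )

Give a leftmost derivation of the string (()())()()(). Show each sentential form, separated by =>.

P => PP => PPP => PPPP => (P)PPP => (PP)PPP => (()P)PPP => (()())PPP => (()())()PP => (()())()()P => (()())()()()

P => PP   [P ::= P P]
PP => PPP   [P ::= P P]
PPP => PPPP   [P ::= P P]
PPPP => (P)PPP   [P ::= ( P )]
(P)PPP => (PP)PPP   [P ::= P P]
(PP)PPP => (()P)PPP   [P ::= ( )]
(()P)PPP => (()())PPP   [P ::= ( )]
(()())PPP => (()())()PP   [P ::= ( )]
(()())()PP => (()())()()P   [P ::= ( )]
(()())()()P => (()())()()()   [P ::= ( )]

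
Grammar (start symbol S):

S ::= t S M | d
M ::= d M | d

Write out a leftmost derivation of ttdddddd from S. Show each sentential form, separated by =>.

S=>tSM=>ttSMM=>ttdMM=>ttddMM=>ttdddMM=>ttddddM=>ttdddddM=>ttdddddd

S => tSM   [S ::= t S M]
tSM => ttSMM   [S ::= t S M]
ttSMM => ttdMM   [S ::= d]
ttdMM => ttddMM   [M ::= d M]
ttddMM => ttdddMM   [M ::= d M]
ttdddMM => ttddddM   [M ::= d]
ttddddM => ttdddddM   [M ::= d M]
ttdddddM => ttdddddd   [M ::= d]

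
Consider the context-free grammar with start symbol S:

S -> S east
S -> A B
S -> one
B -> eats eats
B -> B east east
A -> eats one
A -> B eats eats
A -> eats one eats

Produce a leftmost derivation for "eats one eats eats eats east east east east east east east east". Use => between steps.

S => A B   [S -> A B]
A B => eats one eats B   [A -> eats one eats]
eats one eats B => eats one eats B east east   [B -> B east east]
eats one eats B east east => eats one eats B east east east east   [B -> B east east]
eats one eats B east east east east => eats one eats B east east east east east east   [B -> B east east]
eats one eats B east east east east east east => eats one eats B east east east east east east east east   [B -> B east east]
eats one eats B east east east east east east east east => eats one eats eats eats east east east east east east east east   [B -> eats eats]

S => A B => eats one eats B => eats one eats B east east => eats one eats B east east east east => eats one eats B east east east east east east => eats one eats B east east east east east east east east => eats one eats eats eats east east east east east east east east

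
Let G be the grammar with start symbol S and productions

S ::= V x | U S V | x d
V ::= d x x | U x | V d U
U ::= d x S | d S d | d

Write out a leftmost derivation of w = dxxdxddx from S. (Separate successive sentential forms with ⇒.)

S ⇒ USV ⇒ dxSSV ⇒ dxxdSV ⇒ dxxdxdV ⇒ dxxdxdUx ⇒ dxxdxddx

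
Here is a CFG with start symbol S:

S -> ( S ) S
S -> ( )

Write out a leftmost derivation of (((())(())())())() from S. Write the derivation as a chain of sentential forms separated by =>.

S=>(S)S=>((S)S)S=>(((S)S)S)S=>(((())S)S)S=>(((())(S)S)S)S=>(((())(())S)S)S=>(((())(())())S)S=>(((())(())())())S=>(((())(())())())()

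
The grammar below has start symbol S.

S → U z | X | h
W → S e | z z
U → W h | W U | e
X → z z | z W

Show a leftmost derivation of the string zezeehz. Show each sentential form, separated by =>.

S => Uz   [S → U z]
Uz => Whz   [U → W h]
Whz => Sehz   [W → S e]
Sehz => Xehz   [S → X]
Xehz => zWehz   [X → z W]
zWehz => zSeehz   [W → S e]
zSeehz => zUzeehz   [S → U z]
zUzeehz => zezeehz   [U → e]

S => Uz => Whz => Sehz => Xehz => zWehz => zSeehz => zUzeehz => zezeehz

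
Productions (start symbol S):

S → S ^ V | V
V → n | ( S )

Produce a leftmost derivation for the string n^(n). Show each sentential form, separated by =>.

S => S^V => V^V => n^V => n^(S) => n^(V) => n^(n)

S => S^V   [S → S ^ V]
S^V => V^V   [S → V]
V^V => n^V   [V → n]
n^V => n^(S)   [V → ( S )]
n^(S) => n^(V)   [S → V]
n^(V) => n^(n)   [V → n]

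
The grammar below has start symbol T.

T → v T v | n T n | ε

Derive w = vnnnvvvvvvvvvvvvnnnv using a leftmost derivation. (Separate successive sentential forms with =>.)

T => vTv   [T → v T v]
vTv => vnTnv   [T → n T n]
vnTnv => vnnTnnv   [T → n T n]
vnnTnnv => vnnnTnnnv   [T → n T n]
vnnnTnnnv => vnnnvTvnnnv   [T → v T v]
vnnnvTvnnnv => vnnnvvTvvnnnv   [T → v T v]
vnnnvvTvvnnnv => vnnnvvvTvvvnnnv   [T → v T v]
vnnnvvvTvvvnnnv => vnnnvvvvTvvvvnnnv   [T → v T v]
vnnnvvvvTvvvvnnnv => vnnnvvvvvTvvvvvnnnv   [T → v T v]
vnnnvvvvvTvvvvvnnnv => vnnnvvvvvvTvvvvvvnnnv   [T → v T v]
vnnnvvvvvvTvvvvvvnnnv => vnnnvvvvvvvvvvvvnnnv   [T → ε]

T=>vTv=>vnTnv=>vnnTnnv=>vnnnTnnnv=>vnnnvTvnnnv=>vnnnvvTvvnnnv=>vnnnvvvTvvvnnnv=>vnnnvvvvTvvvvnnnv=>vnnnvvvvvTvvvvvnnnv=>vnnnvvvvvvTvvvvvvnnnv=>vnnnvvvvvvvvvvvvnnnv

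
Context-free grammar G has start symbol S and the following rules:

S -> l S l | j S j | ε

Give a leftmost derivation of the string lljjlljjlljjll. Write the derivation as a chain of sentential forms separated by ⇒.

S ⇒ lSl ⇒ llSll ⇒ lljSjll ⇒ lljjSjjll ⇒ lljjlSljjll ⇒ lljjllSlljjll ⇒ lljjlljSjlljjll ⇒ lljjlljjlljjll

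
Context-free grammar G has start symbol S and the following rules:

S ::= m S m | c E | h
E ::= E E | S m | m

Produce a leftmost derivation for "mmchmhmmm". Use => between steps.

S => mSm => mmSmm => mmcEmm => mmcEEmm => mmcSmEmm => mmchmEmm => mmchmSmmm => mmchmhmmm

S => mSm   [S ::= m S m]
mSm => mmSmm   [S ::= m S m]
mmSmm => mmcEmm   [S ::= c E]
mmcEmm => mmcEEmm   [E ::= E E]
mmcEEmm => mmcSmEmm   [E ::= S m]
mmcSmEmm => mmchmEmm   [S ::= h]
mmchmEmm => mmchmSmmm   [E ::= S m]
mmchmSmmm => mmchmhmmm   [S ::= h]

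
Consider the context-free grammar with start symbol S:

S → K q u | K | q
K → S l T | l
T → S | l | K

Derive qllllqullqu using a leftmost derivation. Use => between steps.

S => Kqu => SlTqu => KqulTqu => SlTqulTqu => KlTqulTqu => SlTlTqulTqu => qlTlTqulTqu => qlllTqulTqu => qllllqulTqu => qllllqullqu

S => Kqu   [S → K q u]
Kqu => SlTqu   [K → S l T]
SlTqu => KqulTqu   [S → K q u]
KqulTqu => SlTqulTqu   [K → S l T]
SlTqulTqu => KlTqulTqu   [S → K]
KlTqulTqu => SlTlTqulTqu   [K → S l T]
SlTlTqulTqu => qlTlTqulTqu   [S → q]
qlTlTqulTqu => qlllTqulTqu   [T → l]
qlllTqulTqu => qllllqulTqu   [T → l]
qllllqulTqu => qllllqullqu   [T → l]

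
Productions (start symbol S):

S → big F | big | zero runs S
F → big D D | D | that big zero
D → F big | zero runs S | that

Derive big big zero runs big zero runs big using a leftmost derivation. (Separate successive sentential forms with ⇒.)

S ⇒ big F   [S → big F]
big F ⇒ big big D D   [F → big D D]
big big D D ⇒ big big zero runs S D   [D → zero runs S]
big big zero runs S D ⇒ big big zero runs big D   [S → big]
big big zero runs big D ⇒ big big zero runs big zero runs S   [D → zero runs S]
big big zero runs big zero runs S ⇒ big big zero runs big zero runs big   [S → big]

S ⇒ big F ⇒ big big D D ⇒ big big zero runs S D ⇒ big big zero runs big D ⇒ big big zero runs big zero runs S ⇒ big big zero runs big zero runs big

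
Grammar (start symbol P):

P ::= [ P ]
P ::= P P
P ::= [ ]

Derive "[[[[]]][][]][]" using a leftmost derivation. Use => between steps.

P=>PP=>[P]P=>[PP]P=>[PPP]P=>[[P]PP]P=>[[[P]]PP]P=>[[[[]]]PP]P=>[[[[]]][]P]P=>[[[[]]][][]]P=>[[[[]]][][]][]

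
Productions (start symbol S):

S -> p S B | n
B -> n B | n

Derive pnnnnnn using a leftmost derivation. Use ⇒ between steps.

S ⇒ pSB   [S -> p S B]
pSB ⇒ pnB   [S -> n]
pnB ⇒ pnnB   [B -> n B]
pnnB ⇒ pnnnB   [B -> n B]
pnnnB ⇒ pnnnnB   [B -> n B]
pnnnnB ⇒ pnnnnnB   [B -> n B]
pnnnnnB ⇒ pnnnnnn   [B -> n]

S⇒pSB⇒pnB⇒pnnB⇒pnnnB⇒pnnnnB⇒pnnnnnB⇒pnnnnnn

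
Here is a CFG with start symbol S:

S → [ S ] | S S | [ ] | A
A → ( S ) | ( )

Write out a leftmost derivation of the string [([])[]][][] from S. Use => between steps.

S => SS   [S → S S]
SS => SSS   [S → S S]
SSS => [S]SS   [S → [ S ]]
[S]SS => [SS]SS   [S → S S]
[SS]SS => [AS]SS   [S → A]
[AS]SS => [(S)S]SS   [A → ( S )]
[(S)S]SS => [([])S]SS   [S → [ ]]
[([])S]SS => [([])[]]SS   [S → [ ]]
[([])[]]SS => [([])[]][]S   [S → [ ]]
[([])[]][]S => [([])[]][][]   [S → [ ]]

S => SS => SSS => [S]SS => [SS]SS => [AS]SS => [(S)S]SS => [([])S]SS => [([])[]]SS => [([])[]][]S => [([])[]][][]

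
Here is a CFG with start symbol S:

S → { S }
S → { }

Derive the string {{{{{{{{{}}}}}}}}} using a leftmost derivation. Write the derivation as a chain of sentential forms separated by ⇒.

S ⇒ {S}   [S → { S }]
{S} ⇒ {{S}}   [S → { S }]
{{S}} ⇒ {{{S}}}   [S → { S }]
{{{S}}} ⇒ {{{{S}}}}   [S → { S }]
{{{{S}}}} ⇒ {{{{{S}}}}}   [S → { S }]
{{{{{S}}}}} ⇒ {{{{{{S}}}}}}   [S → { S }]
{{{{{{S}}}}}} ⇒ {{{{{{{S}}}}}}}   [S → { S }]
{{{{{{{S}}}}}}} ⇒ {{{{{{{{S}}}}}}}}   [S → { S }]
{{{{{{{{S}}}}}}}} ⇒ {{{{{{{{{}}}}}}}}}   [S → { }]

S ⇒ {S} ⇒ {{S}} ⇒ {{{S}}} ⇒ {{{{S}}}} ⇒ {{{{{S}}}}} ⇒ {{{{{{S}}}}}} ⇒ {{{{{{{S}}}}}}} ⇒ {{{{{{{{S}}}}}}}} ⇒ {{{{{{{{{}}}}}}}}}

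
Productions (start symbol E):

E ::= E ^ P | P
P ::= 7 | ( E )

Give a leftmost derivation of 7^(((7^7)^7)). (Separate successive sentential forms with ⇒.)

E ⇒ E^P ⇒ P^P ⇒ 7^P ⇒ 7^(E) ⇒ 7^(P) ⇒ 7^((E)) ⇒ 7^((E^P)) ⇒ 7^((P^P)) ⇒ 7^(((E)^P)) ⇒ 7^(((E^P)^P)) ⇒ 7^(((P^P)^P)) ⇒ 7^(((7^P)^P)) ⇒ 7^(((7^7)^P)) ⇒ 7^(((7^7)^7))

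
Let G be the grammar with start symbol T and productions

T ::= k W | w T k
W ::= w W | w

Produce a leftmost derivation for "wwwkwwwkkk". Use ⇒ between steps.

T⇒wTk⇒wwTkk⇒wwwTkkk⇒wwwkWkkk⇒wwwkwWkkk⇒wwwkwwWkkk⇒wwwkwwwkkk

T ⇒ wTk   [T ::= w T k]
wTk ⇒ wwTkk   [T ::= w T k]
wwTkk ⇒ wwwTkkk   [T ::= w T k]
wwwTkkk ⇒ wwwkWkkk   [T ::= k W]
wwwkWkkk ⇒ wwwkwWkkk   [W ::= w W]
wwwkwWkkk ⇒ wwwkwwWkkk   [W ::= w W]
wwwkwwWkkk ⇒ wwwkwwwkkk   [W ::= w]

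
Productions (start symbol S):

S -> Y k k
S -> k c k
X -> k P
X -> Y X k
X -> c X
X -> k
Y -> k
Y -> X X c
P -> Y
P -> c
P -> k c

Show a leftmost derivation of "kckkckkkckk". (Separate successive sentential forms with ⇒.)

S ⇒ Ykk ⇒ XXckk ⇒ YXkXckk ⇒ kXkXckk ⇒ kcXkXckk ⇒ kcYXkkXckk ⇒ kckXkkXckk ⇒ kckkPkkXckk ⇒ kckkckkXckk ⇒ kckkckkkckk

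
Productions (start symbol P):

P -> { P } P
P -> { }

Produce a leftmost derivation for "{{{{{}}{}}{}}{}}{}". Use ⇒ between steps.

P ⇒ {P}P ⇒ {{P}P}P ⇒ {{{P}P}P}P ⇒ {{{{P}P}P}P}P ⇒ {{{{{}}P}P}P}P ⇒ {{{{{}}{}}P}P}P ⇒ {{{{{}}{}}{}}P}P ⇒ {{{{{}}{}}{}}{}}P ⇒ {{{{{}}{}}{}}{}}{}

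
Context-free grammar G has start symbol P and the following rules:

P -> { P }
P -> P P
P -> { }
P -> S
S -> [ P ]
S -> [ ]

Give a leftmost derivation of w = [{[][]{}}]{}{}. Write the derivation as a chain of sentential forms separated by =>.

P => PP => PPP => SPP => [P]PP => [{P}]PP => [{PP}]PP => [{PPP}]PP => [{SPP}]PP => [{[]PP}]PP => [{[]SP}]PP => [{[][]P}]PP => [{[][]{}}]PP => [{[][]{}}]{}P => [{[][]{}}]{}{}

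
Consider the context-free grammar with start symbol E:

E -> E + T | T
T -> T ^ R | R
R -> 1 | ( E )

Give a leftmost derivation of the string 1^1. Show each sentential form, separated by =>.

E => T   [E -> T]
T => T^R   [T -> T ^ R]
T^R => R^R   [T -> R]
R^R => 1^R   [R -> 1]
1^R => 1^1   [R -> 1]

E => T => T^R => R^R => 1^R => 1^1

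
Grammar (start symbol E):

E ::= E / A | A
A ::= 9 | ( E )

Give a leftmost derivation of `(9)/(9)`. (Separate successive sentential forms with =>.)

E => E/A => A/A => (E)/A => (A)/A => (9)/A => (9)/(E) => (9)/(A) => (9)/(9)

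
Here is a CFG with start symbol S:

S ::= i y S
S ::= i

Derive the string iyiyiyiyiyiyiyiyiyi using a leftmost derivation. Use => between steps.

S => iyS => iyiyS => iyiyiyS => iyiyiyiyS => iyiyiyiyiyS => iyiyiyiyiyiyS => iyiyiyiyiyiyiyS => iyiyiyiyiyiyiyiyS => iyiyiyiyiyiyiyiyiyS => iyiyiyiyiyiyiyiyiyi

S => iyS   [S ::= i y S]
iyS => iyiyS   [S ::= i y S]
iyiyS => iyiyiyS   [S ::= i y S]
iyiyiyS => iyiyiyiyS   [S ::= i y S]
iyiyiyiyS => iyiyiyiyiyS   [S ::= i y S]
iyiyiyiyiyS => iyiyiyiyiyiyS   [S ::= i y S]
iyiyiyiyiyiyS => iyiyiyiyiyiyiyS   [S ::= i y S]
iyiyiyiyiyiyiyS => iyiyiyiyiyiyiyiyS   [S ::= i y S]
iyiyiyiyiyiyiyiyS => iyiyiyiyiyiyiyiyiyS   [S ::= i y S]
iyiyiyiyiyiyiyiyiyS => iyiyiyiyiyiyiyiyiyi   [S ::= i]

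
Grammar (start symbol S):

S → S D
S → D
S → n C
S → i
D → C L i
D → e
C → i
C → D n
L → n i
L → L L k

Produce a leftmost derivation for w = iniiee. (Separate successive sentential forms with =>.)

S => SD   [S → S D]
SD => SDD   [S → S D]
SDD => DDD   [S → D]
DDD => CLiDD   [D → C L i]
CLiDD => iLiDD   [C → i]
iLiDD => iniiDD   [L → n i]
iniiDD => iniieD   [D → e]
iniieD => iniiee   [D → e]

S => SD => SDD => DDD => CLiDD => iLiDD => iniiDD => iniieD => iniiee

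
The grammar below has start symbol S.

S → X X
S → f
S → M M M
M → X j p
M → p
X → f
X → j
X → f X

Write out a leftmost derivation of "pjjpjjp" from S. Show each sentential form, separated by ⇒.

S ⇒ MMM   [S → M M M]
MMM ⇒ pMM   [M → p]
pMM ⇒ pXjpM   [M → X j p]
pXjpM ⇒ pjjpM   [X → j]
pjjpM ⇒ pjjpXjp   [M → X j p]
pjjpXjp ⇒ pjjpjjp   [X → j]

S⇒MMM⇒pMM⇒pXjpM⇒pjjpM⇒pjjpXjp⇒pjjpjjp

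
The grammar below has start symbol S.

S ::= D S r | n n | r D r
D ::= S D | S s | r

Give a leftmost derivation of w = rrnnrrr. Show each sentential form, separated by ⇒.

S ⇒ DSr   [S ::= D S r]
DSr ⇒ rSr   [D ::= r]
rSr ⇒ rrDrr   [S ::= r D r]
rrDrr ⇒ rrSDrr   [D ::= S D]
rrSDrr ⇒ rrnnDrr   [S ::= n n]
rrnnDrr ⇒ rrnnrrr   [D ::= r]

S ⇒ DSr ⇒ rSr ⇒ rrDrr ⇒ rrSDrr ⇒ rrnnDrr ⇒ rrnnrrr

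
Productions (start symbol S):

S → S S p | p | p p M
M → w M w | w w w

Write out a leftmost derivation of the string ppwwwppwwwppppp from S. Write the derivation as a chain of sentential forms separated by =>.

S => SSp => SSpSp => ppMSpSp => ppwwwSpSp => ppwwwSSppSp => ppwwwppMSppSp => ppwwwppwwwSppSp => ppwwwppwwwpppSp => ppwwwppwwwppppp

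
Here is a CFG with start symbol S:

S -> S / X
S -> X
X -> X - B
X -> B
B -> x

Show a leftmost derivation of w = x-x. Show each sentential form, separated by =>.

S => X   [S -> X]
X => X-B   [X -> X - B]
X-B => B-B   [X -> B]
B-B => x-B   [B -> x]
x-B => x-x   [B -> x]

S=>X=>X-B=>B-B=>x-B=>x-x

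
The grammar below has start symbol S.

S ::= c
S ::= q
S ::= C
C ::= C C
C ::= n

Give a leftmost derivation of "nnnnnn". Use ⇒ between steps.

S ⇒ C ⇒ CC ⇒ CCC ⇒ CCCC ⇒ CCCCC ⇒ nCCCC ⇒ nCCCCC ⇒ nnCCCC ⇒ nnnCCC ⇒ nnnnCC ⇒ nnnnnC ⇒ nnnnnn

S ⇒ C   [S ::= C]
C ⇒ CC   [C ::= C C]
CC ⇒ CCC   [C ::= C C]
CCC ⇒ CCCC   [C ::= C C]
CCCC ⇒ CCCCC   [C ::= C C]
CCCCC ⇒ nCCCC   [C ::= n]
nCCCC ⇒ nCCCCC   [C ::= C C]
nCCCCC ⇒ nnCCCC   [C ::= n]
nnCCCC ⇒ nnnCCC   [C ::= n]
nnnCCC ⇒ nnnnCC   [C ::= n]
nnnnCC ⇒ nnnnnC   [C ::= n]
nnnnnC ⇒ nnnnnn   [C ::= n]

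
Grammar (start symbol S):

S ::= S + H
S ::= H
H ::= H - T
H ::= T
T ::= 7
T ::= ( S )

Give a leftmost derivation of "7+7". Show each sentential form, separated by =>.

S => S+H => H+H => T+H => 7+H => 7+T => 7+7

S => S+H   [S ::= S + H]
S+H => H+H   [S ::= H]
H+H => T+H   [H ::= T]
T+H => 7+H   [T ::= 7]
7+H => 7+T   [H ::= T]
7+T => 7+7   [T ::= 7]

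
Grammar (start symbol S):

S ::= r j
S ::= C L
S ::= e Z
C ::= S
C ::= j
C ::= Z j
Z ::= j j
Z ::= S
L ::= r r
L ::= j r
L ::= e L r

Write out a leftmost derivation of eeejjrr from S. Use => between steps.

S => eZ   [S ::= e Z]
eZ => eS   [Z ::= S]
eS => eCL   [S ::= C L]
eCL => eSL   [C ::= S]
eSL => eeZL   [S ::= e Z]
eeZL => eeSL   [Z ::= S]
eeSL => eeeZL   [S ::= e Z]
eeeZL => eeejjL   [Z ::= j j]
eeejjL => eeejjrr   [L ::= r r]

S => eZ => eS => eCL => eSL => eeZL => eeSL => eeeZL => eeejjL => eeejjrr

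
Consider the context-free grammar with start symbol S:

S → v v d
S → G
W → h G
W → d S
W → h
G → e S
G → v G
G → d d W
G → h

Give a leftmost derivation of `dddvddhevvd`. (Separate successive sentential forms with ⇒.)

S ⇒ G ⇒ ddW ⇒ dddS ⇒ dddG ⇒ dddvG ⇒ dddvddW ⇒ dddvddhG ⇒ dddvddheS ⇒ dddvddhevvd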